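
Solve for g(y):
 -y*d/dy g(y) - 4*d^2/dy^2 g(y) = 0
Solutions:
 g(y) = C1 + C2*erf(sqrt(2)*y/4)


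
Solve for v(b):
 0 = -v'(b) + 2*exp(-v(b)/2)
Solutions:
 v(b) = 2*log(C1 + b)


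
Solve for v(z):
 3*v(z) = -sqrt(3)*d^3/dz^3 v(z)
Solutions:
 v(z) = C3*exp(-3^(1/6)*z) + (C1*sin(3^(2/3)*z/2) + C2*cos(3^(2/3)*z/2))*exp(3^(1/6)*z/2)


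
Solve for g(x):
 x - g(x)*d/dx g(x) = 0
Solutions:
 g(x) = -sqrt(C1 + x^2)
 g(x) = sqrt(C1 + x^2)


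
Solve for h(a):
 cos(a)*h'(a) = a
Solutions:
 h(a) = C1 + Integral(a/cos(a), a)


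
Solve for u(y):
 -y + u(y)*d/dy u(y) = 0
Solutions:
 u(y) = -sqrt(C1 + y^2)
 u(y) = sqrt(C1 + y^2)


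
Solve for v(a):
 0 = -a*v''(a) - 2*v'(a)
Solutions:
 v(a) = C1 + C2/a


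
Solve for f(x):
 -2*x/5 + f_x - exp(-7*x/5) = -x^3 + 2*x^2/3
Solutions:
 f(x) = C1 - x^4/4 + 2*x^3/9 + x^2/5 - 5*exp(-7*x/5)/7


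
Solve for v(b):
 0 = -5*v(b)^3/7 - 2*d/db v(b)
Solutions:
 v(b) = -sqrt(7)*sqrt(-1/(C1 - 5*b))
 v(b) = sqrt(7)*sqrt(-1/(C1 - 5*b))


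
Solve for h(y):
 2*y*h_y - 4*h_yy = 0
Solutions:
 h(y) = C1 + C2*erfi(y/2)


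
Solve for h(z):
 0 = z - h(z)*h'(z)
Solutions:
 h(z) = -sqrt(C1 + z^2)
 h(z) = sqrt(C1 + z^2)


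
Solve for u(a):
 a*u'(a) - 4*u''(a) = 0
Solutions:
 u(a) = C1 + C2*erfi(sqrt(2)*a/4)


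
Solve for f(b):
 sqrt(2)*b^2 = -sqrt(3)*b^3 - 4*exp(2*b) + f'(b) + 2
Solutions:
 f(b) = C1 + sqrt(3)*b^4/4 + sqrt(2)*b^3/3 - 2*b + 2*exp(2*b)


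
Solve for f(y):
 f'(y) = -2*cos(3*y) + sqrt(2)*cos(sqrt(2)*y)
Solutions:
 f(y) = C1 - 2*sin(3*y)/3 + sin(sqrt(2)*y)


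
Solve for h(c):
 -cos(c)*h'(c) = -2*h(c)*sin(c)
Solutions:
 h(c) = C1/cos(c)^2


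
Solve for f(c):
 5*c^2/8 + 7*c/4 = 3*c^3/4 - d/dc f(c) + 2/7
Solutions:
 f(c) = C1 + 3*c^4/16 - 5*c^3/24 - 7*c^2/8 + 2*c/7


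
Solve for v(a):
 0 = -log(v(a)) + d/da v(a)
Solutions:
 li(v(a)) = C1 + a


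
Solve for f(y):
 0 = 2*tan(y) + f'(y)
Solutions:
 f(y) = C1 + 2*log(cos(y))


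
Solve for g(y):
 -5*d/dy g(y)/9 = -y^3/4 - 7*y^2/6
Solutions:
 g(y) = C1 + 9*y^4/80 + 7*y^3/10


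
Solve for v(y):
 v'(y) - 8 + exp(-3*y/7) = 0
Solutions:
 v(y) = C1 + 8*y + 7*exp(-3*y/7)/3


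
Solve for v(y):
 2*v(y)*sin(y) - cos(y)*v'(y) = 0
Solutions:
 v(y) = C1/cos(y)^2


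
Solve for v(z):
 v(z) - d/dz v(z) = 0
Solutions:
 v(z) = C1*exp(z)


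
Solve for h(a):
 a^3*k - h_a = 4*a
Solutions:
 h(a) = C1 + a^4*k/4 - 2*a^2


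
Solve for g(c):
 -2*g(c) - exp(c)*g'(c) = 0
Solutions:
 g(c) = C1*exp(2*exp(-c))


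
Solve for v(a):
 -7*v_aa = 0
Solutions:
 v(a) = C1 + C2*a


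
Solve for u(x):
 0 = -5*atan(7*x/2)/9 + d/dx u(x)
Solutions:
 u(x) = C1 + 5*x*atan(7*x/2)/9 - 5*log(49*x^2 + 4)/63


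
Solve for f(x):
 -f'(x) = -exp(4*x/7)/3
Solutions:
 f(x) = C1 + 7*exp(4*x/7)/12


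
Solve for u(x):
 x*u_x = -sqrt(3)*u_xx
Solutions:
 u(x) = C1 + C2*erf(sqrt(2)*3^(3/4)*x/6)


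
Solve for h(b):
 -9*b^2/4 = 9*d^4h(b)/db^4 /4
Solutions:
 h(b) = C1 + C2*b + C3*b^2 + C4*b^3 - b^6/360


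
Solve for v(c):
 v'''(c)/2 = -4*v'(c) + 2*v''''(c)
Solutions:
 v(c) = C1 + C2*exp(c*(-(24*sqrt(5190) + 1729)^(1/3) - 1/(24*sqrt(5190) + 1729)^(1/3) + 2)/24)*sin(sqrt(3)*c*(-(24*sqrt(5190) + 1729)^(1/3) + (24*sqrt(5190) + 1729)^(-1/3))/24) + C3*exp(c*(-(24*sqrt(5190) + 1729)^(1/3) - 1/(24*sqrt(5190) + 1729)^(1/3) + 2)/24)*cos(sqrt(3)*c*(-(24*sqrt(5190) + 1729)^(1/3) + (24*sqrt(5190) + 1729)^(-1/3))/24) + C4*exp(c*((24*sqrt(5190) + 1729)^(-1/3) + 1 + (24*sqrt(5190) + 1729)^(1/3))/12)


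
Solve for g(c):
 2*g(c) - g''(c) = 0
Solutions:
 g(c) = C1*exp(-sqrt(2)*c) + C2*exp(sqrt(2)*c)


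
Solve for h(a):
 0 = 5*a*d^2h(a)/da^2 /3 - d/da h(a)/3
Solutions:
 h(a) = C1 + C2*a^(6/5)


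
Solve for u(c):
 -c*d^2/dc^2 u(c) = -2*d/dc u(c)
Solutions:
 u(c) = C1 + C2*c^3


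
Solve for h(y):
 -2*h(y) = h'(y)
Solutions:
 h(y) = C1*exp(-2*y)


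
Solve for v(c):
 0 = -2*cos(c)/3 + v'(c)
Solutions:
 v(c) = C1 + 2*sin(c)/3


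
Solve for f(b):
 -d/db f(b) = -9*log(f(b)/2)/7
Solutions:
 7*Integral(1/(-log(_y) + log(2)), (_y, f(b)))/9 = C1 - b


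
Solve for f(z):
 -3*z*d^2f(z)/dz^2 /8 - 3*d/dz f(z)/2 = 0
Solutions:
 f(z) = C1 + C2/z^3


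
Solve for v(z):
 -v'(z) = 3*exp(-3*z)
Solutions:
 v(z) = C1 + exp(-3*z)


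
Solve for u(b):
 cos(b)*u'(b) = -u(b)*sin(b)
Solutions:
 u(b) = C1*cos(b)


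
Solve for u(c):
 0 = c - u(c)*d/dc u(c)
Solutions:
 u(c) = -sqrt(C1 + c^2)
 u(c) = sqrt(C1 + c^2)


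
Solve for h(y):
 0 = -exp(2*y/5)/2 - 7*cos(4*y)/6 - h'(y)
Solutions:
 h(y) = C1 - 5*exp(2*y/5)/4 - 7*sin(4*y)/24


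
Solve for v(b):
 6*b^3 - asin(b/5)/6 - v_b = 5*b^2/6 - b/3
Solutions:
 v(b) = C1 + 3*b^4/2 - 5*b^3/18 + b^2/6 - b*asin(b/5)/6 - sqrt(25 - b^2)/6


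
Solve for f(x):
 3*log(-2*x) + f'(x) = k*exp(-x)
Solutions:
 f(x) = C1 - k*exp(-x) - 3*x*log(-x) + 3*x*(1 - log(2))


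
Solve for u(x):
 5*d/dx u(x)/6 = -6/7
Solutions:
 u(x) = C1 - 36*x/35


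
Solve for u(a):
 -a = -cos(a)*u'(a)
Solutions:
 u(a) = C1 + Integral(a/cos(a), a)


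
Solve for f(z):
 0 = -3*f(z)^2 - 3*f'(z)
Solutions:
 f(z) = 1/(C1 + z)


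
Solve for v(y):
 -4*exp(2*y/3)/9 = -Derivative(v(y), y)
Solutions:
 v(y) = C1 + 2*exp(2*y/3)/3


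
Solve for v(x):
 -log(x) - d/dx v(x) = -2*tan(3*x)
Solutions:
 v(x) = C1 - x*log(x) + x - 2*log(cos(3*x))/3


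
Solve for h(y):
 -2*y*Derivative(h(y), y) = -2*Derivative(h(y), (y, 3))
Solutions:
 h(y) = C1 + Integral(C2*airyai(y) + C3*airybi(y), y)


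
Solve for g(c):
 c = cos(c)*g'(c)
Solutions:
 g(c) = C1 + Integral(c/cos(c), c)


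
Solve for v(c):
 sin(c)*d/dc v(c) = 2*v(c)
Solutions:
 v(c) = C1*(cos(c) - 1)/(cos(c) + 1)


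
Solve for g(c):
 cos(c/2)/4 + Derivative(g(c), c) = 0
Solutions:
 g(c) = C1 - sin(c/2)/2


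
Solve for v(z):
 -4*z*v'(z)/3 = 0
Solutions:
 v(z) = C1


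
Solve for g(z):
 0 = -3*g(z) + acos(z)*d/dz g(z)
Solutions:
 g(z) = C1*exp(3*Integral(1/acos(z), z))


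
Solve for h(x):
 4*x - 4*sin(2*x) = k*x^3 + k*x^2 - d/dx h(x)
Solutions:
 h(x) = C1 + k*x^4/4 + k*x^3/3 - 2*x^2 - 2*cos(2*x)


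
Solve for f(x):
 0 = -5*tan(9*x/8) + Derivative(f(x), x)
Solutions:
 f(x) = C1 - 40*log(cos(9*x/8))/9


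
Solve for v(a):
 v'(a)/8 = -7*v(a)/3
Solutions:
 v(a) = C1*exp(-56*a/3)


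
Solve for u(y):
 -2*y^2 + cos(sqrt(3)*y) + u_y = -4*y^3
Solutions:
 u(y) = C1 - y^4 + 2*y^3/3 - sqrt(3)*sin(sqrt(3)*y)/3


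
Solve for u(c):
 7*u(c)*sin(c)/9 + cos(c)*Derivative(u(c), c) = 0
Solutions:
 u(c) = C1*cos(c)^(7/9)


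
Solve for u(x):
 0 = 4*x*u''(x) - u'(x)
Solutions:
 u(x) = C1 + C2*x^(5/4)


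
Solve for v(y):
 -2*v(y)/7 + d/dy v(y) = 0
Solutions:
 v(y) = C1*exp(2*y/7)


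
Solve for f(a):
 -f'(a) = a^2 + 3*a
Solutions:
 f(a) = C1 - a^3/3 - 3*a^2/2


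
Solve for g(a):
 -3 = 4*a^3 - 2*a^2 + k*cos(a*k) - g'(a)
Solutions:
 g(a) = C1 + a^4 - 2*a^3/3 + 3*a + sin(a*k)


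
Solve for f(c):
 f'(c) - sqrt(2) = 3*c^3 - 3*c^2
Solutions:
 f(c) = C1 + 3*c^4/4 - c^3 + sqrt(2)*c


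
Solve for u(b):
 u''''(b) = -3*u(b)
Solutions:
 u(b) = (C1*sin(sqrt(2)*3^(1/4)*b/2) + C2*cos(sqrt(2)*3^(1/4)*b/2))*exp(-sqrt(2)*3^(1/4)*b/2) + (C3*sin(sqrt(2)*3^(1/4)*b/2) + C4*cos(sqrt(2)*3^(1/4)*b/2))*exp(sqrt(2)*3^(1/4)*b/2)


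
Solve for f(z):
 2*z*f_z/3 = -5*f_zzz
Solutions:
 f(z) = C1 + Integral(C2*airyai(-15^(2/3)*2^(1/3)*z/15) + C3*airybi(-15^(2/3)*2^(1/3)*z/15), z)


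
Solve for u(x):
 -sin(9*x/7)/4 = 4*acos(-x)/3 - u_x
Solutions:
 u(x) = C1 + 4*x*acos(-x)/3 + 4*sqrt(1 - x^2)/3 - 7*cos(9*x/7)/36


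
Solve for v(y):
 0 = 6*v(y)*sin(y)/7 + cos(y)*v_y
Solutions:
 v(y) = C1*cos(y)^(6/7)


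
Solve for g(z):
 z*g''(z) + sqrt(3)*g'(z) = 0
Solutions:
 g(z) = C1 + C2*z^(1 - sqrt(3))


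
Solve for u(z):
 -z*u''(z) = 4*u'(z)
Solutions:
 u(z) = C1 + C2/z^3


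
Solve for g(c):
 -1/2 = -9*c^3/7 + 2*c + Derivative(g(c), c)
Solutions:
 g(c) = C1 + 9*c^4/28 - c^2 - c/2


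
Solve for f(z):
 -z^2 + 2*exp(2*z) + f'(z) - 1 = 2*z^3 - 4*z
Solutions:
 f(z) = C1 + z^4/2 + z^3/3 - 2*z^2 + z - exp(2*z)


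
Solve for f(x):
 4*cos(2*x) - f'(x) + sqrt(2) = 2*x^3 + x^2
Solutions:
 f(x) = C1 - x^4/2 - x^3/3 + sqrt(2)*x + 2*sin(2*x)


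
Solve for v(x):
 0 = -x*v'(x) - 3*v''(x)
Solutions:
 v(x) = C1 + C2*erf(sqrt(6)*x/6)


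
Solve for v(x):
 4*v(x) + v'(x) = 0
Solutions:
 v(x) = C1*exp(-4*x)


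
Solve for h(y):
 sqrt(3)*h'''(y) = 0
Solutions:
 h(y) = C1 + C2*y + C3*y^2


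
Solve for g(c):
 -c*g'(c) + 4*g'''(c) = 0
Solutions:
 g(c) = C1 + Integral(C2*airyai(2^(1/3)*c/2) + C3*airybi(2^(1/3)*c/2), c)


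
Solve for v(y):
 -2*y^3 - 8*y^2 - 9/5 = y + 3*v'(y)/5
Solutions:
 v(y) = C1 - 5*y^4/6 - 40*y^3/9 - 5*y^2/6 - 3*y


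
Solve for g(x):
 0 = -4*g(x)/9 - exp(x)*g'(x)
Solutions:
 g(x) = C1*exp(4*exp(-x)/9)


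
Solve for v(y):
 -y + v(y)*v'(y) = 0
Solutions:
 v(y) = -sqrt(C1 + y^2)
 v(y) = sqrt(C1 + y^2)


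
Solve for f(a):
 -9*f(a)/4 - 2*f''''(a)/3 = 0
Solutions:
 f(a) = (C1*sin(6^(3/4)*a/4) + C2*cos(6^(3/4)*a/4))*exp(-6^(3/4)*a/4) + (C3*sin(6^(3/4)*a/4) + C4*cos(6^(3/4)*a/4))*exp(6^(3/4)*a/4)


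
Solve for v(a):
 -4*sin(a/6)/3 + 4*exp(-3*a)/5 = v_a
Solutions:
 v(a) = C1 + 8*cos(a/6) - 4*exp(-3*a)/15


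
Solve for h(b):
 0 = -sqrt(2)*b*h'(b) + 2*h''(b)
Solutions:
 h(b) = C1 + C2*erfi(2^(1/4)*b/2)


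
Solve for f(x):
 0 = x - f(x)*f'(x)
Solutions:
 f(x) = -sqrt(C1 + x^2)
 f(x) = sqrt(C1 + x^2)


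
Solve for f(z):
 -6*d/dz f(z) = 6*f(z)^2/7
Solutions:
 f(z) = 7/(C1 + z)


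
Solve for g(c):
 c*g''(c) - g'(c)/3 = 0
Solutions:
 g(c) = C1 + C2*c^(4/3)


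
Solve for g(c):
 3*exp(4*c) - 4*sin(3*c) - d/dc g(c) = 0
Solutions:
 g(c) = C1 + 3*exp(4*c)/4 + 4*cos(3*c)/3


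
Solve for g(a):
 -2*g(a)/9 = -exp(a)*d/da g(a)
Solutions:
 g(a) = C1*exp(-2*exp(-a)/9)


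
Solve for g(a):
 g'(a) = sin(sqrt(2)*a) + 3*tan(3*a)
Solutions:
 g(a) = C1 - log(cos(3*a)) - sqrt(2)*cos(sqrt(2)*a)/2


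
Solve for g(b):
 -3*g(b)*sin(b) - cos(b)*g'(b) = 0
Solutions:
 g(b) = C1*cos(b)^3


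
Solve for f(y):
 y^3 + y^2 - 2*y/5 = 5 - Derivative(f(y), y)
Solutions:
 f(y) = C1 - y^4/4 - y^3/3 + y^2/5 + 5*y


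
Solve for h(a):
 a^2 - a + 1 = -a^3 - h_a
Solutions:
 h(a) = C1 - a^4/4 - a^3/3 + a^2/2 - a


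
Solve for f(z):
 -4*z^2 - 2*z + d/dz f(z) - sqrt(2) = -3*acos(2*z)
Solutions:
 f(z) = C1 + 4*z^3/3 + z^2 - 3*z*acos(2*z) + sqrt(2)*z + 3*sqrt(1 - 4*z^2)/2


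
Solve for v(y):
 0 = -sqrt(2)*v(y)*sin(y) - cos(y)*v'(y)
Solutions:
 v(y) = C1*cos(y)^(sqrt(2))


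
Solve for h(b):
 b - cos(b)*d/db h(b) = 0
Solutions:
 h(b) = C1 + Integral(b/cos(b), b)


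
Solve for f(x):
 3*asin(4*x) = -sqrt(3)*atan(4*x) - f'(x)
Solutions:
 f(x) = C1 - 3*x*asin(4*x) - 3*sqrt(1 - 16*x^2)/4 - sqrt(3)*(x*atan(4*x) - log(16*x^2 + 1)/8)


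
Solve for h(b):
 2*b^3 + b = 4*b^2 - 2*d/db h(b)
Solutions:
 h(b) = C1 - b^4/4 + 2*b^3/3 - b^2/4


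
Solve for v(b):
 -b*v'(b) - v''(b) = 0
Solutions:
 v(b) = C1 + C2*erf(sqrt(2)*b/2)


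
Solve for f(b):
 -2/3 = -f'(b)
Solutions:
 f(b) = C1 + 2*b/3


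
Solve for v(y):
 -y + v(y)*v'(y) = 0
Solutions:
 v(y) = -sqrt(C1 + y^2)
 v(y) = sqrt(C1 + y^2)


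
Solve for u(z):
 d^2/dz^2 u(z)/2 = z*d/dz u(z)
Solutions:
 u(z) = C1 + C2*erfi(z)


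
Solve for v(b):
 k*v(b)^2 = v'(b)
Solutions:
 v(b) = -1/(C1 + b*k)


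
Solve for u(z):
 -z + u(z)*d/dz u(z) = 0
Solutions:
 u(z) = -sqrt(C1 + z^2)
 u(z) = sqrt(C1 + z^2)


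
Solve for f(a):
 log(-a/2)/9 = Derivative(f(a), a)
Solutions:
 f(a) = C1 + a*log(-a)/9 + a*(-1 - log(2))/9


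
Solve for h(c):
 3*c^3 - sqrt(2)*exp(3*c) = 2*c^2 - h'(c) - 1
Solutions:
 h(c) = C1 - 3*c^4/4 + 2*c^3/3 - c + sqrt(2)*exp(3*c)/3


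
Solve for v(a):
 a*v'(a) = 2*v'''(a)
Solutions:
 v(a) = C1 + Integral(C2*airyai(2^(2/3)*a/2) + C3*airybi(2^(2/3)*a/2), a)


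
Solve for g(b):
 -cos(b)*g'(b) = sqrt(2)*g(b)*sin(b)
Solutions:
 g(b) = C1*cos(b)^(sqrt(2))


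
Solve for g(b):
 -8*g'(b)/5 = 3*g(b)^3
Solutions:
 g(b) = -2*sqrt(-1/(C1 - 15*b))
 g(b) = 2*sqrt(-1/(C1 - 15*b))


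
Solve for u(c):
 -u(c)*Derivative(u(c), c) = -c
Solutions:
 u(c) = -sqrt(C1 + c^2)
 u(c) = sqrt(C1 + c^2)


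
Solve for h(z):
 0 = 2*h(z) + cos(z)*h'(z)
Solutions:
 h(z) = C1*(sin(z) - 1)/(sin(z) + 1)


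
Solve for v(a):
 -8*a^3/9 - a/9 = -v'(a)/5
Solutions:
 v(a) = C1 + 10*a^4/9 + 5*a^2/18


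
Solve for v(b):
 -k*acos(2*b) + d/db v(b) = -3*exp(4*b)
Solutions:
 v(b) = C1 + k*(b*acos(2*b) - sqrt(1 - 4*b^2)/2) - 3*exp(4*b)/4


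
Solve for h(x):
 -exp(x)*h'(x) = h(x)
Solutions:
 h(x) = C1*exp(exp(-x))


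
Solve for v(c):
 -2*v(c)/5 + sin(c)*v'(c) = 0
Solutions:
 v(c) = C1*(cos(c) - 1)^(1/5)/(cos(c) + 1)^(1/5)


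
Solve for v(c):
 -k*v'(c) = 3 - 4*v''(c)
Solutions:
 v(c) = C1 + C2*exp(c*k/4) - 3*c/k


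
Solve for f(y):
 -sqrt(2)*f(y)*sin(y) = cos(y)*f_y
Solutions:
 f(y) = C1*cos(y)^(sqrt(2))


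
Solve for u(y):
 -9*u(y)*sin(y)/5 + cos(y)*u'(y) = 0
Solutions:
 u(y) = C1/cos(y)^(9/5)


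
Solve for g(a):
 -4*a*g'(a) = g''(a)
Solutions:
 g(a) = C1 + C2*erf(sqrt(2)*a)


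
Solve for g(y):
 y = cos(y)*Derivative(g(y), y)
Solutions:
 g(y) = C1 + Integral(y/cos(y), y)


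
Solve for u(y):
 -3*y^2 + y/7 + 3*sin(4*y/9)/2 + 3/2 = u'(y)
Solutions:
 u(y) = C1 - y^3 + y^2/14 + 3*y/2 - 27*cos(4*y/9)/8


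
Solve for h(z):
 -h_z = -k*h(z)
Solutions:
 h(z) = C1*exp(k*z)


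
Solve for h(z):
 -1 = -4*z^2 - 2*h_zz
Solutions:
 h(z) = C1 + C2*z - z^4/6 + z^2/4


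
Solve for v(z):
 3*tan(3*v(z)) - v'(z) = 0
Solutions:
 v(z) = -asin(C1*exp(9*z))/3 + pi/3
 v(z) = asin(C1*exp(9*z))/3


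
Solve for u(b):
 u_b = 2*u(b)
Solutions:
 u(b) = C1*exp(2*b)


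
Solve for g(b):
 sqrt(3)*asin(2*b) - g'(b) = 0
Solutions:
 g(b) = C1 + sqrt(3)*(b*asin(2*b) + sqrt(1 - 4*b^2)/2)


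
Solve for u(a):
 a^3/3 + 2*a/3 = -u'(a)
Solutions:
 u(a) = C1 - a^4/12 - a^2/3


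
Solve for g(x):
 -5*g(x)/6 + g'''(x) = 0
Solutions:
 g(x) = C3*exp(5^(1/3)*6^(2/3)*x/6) + (C1*sin(2^(2/3)*3^(1/6)*5^(1/3)*x/4) + C2*cos(2^(2/3)*3^(1/6)*5^(1/3)*x/4))*exp(-5^(1/3)*6^(2/3)*x/12)


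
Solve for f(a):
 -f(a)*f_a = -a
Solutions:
 f(a) = -sqrt(C1 + a^2)
 f(a) = sqrt(C1 + a^2)


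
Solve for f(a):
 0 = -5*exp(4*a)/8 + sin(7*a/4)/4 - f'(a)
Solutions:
 f(a) = C1 - 5*exp(4*a)/32 - cos(7*a/4)/7


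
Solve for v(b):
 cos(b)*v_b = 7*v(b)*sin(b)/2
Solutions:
 v(b) = C1/cos(b)^(7/2)


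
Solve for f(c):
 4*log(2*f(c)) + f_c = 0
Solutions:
 Integral(1/(log(_y) + log(2)), (_y, f(c)))/4 = C1 - c


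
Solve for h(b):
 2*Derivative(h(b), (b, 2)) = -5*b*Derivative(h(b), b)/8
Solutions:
 h(b) = C1 + C2*erf(sqrt(10)*b/8)


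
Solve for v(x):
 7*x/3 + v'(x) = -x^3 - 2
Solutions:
 v(x) = C1 - x^4/4 - 7*x^2/6 - 2*x


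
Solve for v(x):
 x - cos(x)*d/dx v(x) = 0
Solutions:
 v(x) = C1 + Integral(x/cos(x), x)


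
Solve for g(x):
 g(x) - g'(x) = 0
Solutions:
 g(x) = C1*exp(x)


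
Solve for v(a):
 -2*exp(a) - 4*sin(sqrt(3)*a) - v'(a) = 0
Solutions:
 v(a) = C1 - 2*exp(a) + 4*sqrt(3)*cos(sqrt(3)*a)/3


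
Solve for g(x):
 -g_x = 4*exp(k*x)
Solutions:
 g(x) = C1 - 4*exp(k*x)/k


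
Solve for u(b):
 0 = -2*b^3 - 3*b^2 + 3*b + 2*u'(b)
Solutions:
 u(b) = C1 + b^4/4 + b^3/2 - 3*b^2/4


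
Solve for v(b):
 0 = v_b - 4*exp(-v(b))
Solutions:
 v(b) = log(C1 + 4*b)


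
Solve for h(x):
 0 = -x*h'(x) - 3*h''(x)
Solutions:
 h(x) = C1 + C2*erf(sqrt(6)*x/6)


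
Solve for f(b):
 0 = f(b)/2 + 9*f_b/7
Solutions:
 f(b) = C1*exp(-7*b/18)


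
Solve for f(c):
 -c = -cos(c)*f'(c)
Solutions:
 f(c) = C1 + Integral(c/cos(c), c)


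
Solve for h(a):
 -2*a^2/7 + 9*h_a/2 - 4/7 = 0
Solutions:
 h(a) = C1 + 4*a^3/189 + 8*a/63


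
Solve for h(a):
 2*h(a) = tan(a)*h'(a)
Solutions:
 h(a) = C1*sin(a)^2


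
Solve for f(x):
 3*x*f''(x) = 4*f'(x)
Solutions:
 f(x) = C1 + C2*x^(7/3)


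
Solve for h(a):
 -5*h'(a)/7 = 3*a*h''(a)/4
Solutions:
 h(a) = C1 + C2*a^(1/21)


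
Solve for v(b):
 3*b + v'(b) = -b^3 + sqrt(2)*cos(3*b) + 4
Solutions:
 v(b) = C1 - b^4/4 - 3*b^2/2 + 4*b + sqrt(2)*sin(3*b)/3


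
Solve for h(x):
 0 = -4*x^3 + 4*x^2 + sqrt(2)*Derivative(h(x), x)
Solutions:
 h(x) = C1 + sqrt(2)*x^4/2 - 2*sqrt(2)*x^3/3


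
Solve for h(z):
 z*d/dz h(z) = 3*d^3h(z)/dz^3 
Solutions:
 h(z) = C1 + Integral(C2*airyai(3^(2/3)*z/3) + C3*airybi(3^(2/3)*z/3), z)


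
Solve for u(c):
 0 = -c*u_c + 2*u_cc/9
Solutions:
 u(c) = C1 + C2*erfi(3*c/2)


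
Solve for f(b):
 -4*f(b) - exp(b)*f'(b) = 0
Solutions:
 f(b) = C1*exp(4*exp(-b))


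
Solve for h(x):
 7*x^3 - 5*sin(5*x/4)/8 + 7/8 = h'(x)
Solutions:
 h(x) = C1 + 7*x^4/4 + 7*x/8 + cos(5*x/4)/2


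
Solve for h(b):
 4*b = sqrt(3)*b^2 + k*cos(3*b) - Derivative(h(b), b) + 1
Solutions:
 h(b) = C1 + sqrt(3)*b^3/3 - 2*b^2 + b + k*sin(3*b)/3


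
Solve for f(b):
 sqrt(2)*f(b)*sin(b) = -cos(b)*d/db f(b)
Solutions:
 f(b) = C1*cos(b)^(sqrt(2))


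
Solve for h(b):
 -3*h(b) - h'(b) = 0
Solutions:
 h(b) = C1*exp(-3*b)


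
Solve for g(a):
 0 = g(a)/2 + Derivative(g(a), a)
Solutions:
 g(a) = C1*exp(-a/2)


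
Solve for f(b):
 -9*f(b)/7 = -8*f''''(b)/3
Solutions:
 f(b) = C1*exp(-3^(3/4)*686^(1/4)*b/14) + C2*exp(3^(3/4)*686^(1/4)*b/14) + C3*sin(3^(3/4)*686^(1/4)*b/14) + C4*cos(3^(3/4)*686^(1/4)*b/14)


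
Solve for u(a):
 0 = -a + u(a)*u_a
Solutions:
 u(a) = -sqrt(C1 + a^2)
 u(a) = sqrt(C1 + a^2)


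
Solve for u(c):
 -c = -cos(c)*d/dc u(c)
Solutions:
 u(c) = C1 + Integral(c/cos(c), c)


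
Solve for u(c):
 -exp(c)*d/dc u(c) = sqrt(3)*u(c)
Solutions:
 u(c) = C1*exp(sqrt(3)*exp(-c))


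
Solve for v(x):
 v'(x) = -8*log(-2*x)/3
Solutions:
 v(x) = C1 - 8*x*log(-x)/3 + 8*x*(1 - log(2))/3


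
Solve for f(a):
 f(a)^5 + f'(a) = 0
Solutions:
 f(a) = -I*(1/(C1 + 4*a))^(1/4)
 f(a) = I*(1/(C1 + 4*a))^(1/4)
 f(a) = -(1/(C1 + 4*a))^(1/4)
 f(a) = (1/(C1 + 4*a))^(1/4)


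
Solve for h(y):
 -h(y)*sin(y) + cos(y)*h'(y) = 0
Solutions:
 h(y) = C1/cos(y)


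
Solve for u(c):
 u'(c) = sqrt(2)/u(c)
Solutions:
 u(c) = -sqrt(C1 + 2*sqrt(2)*c)
 u(c) = sqrt(C1 + 2*sqrt(2)*c)


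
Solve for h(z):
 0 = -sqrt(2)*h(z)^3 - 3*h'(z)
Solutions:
 h(z) = -sqrt(6)*sqrt(-1/(C1 - sqrt(2)*z))/2
 h(z) = sqrt(6)*sqrt(-1/(C1 - sqrt(2)*z))/2


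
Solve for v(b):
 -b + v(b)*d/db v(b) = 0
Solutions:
 v(b) = -sqrt(C1 + b^2)
 v(b) = sqrt(C1 + b^2)


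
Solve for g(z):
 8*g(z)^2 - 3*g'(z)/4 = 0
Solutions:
 g(z) = -3/(C1 + 32*z)


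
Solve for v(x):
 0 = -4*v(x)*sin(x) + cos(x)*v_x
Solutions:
 v(x) = C1/cos(x)^4


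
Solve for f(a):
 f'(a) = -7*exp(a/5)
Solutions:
 f(a) = C1 - 35*exp(a/5)


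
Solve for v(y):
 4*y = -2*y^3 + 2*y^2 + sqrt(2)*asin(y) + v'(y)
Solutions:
 v(y) = C1 + y^4/2 - 2*y^3/3 + 2*y^2 - sqrt(2)*(y*asin(y) + sqrt(1 - y^2))


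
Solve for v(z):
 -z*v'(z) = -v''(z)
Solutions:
 v(z) = C1 + C2*erfi(sqrt(2)*z/2)


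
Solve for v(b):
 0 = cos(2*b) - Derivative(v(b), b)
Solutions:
 v(b) = C1 + sin(2*b)/2


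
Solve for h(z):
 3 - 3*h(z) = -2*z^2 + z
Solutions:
 h(z) = 2*z^2/3 - z/3 + 1


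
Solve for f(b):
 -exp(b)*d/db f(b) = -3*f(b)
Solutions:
 f(b) = C1*exp(-3*exp(-b))


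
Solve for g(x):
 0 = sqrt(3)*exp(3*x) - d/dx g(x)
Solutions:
 g(x) = C1 + sqrt(3)*exp(3*x)/3


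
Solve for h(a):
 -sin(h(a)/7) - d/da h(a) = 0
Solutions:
 a + 7*log(cos(h(a)/7) - 1)/2 - 7*log(cos(h(a)/7) + 1)/2 = C1


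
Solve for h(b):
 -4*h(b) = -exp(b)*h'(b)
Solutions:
 h(b) = C1*exp(-4*exp(-b))


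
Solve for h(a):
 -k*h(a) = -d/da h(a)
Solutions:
 h(a) = C1*exp(a*k)


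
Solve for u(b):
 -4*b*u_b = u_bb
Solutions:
 u(b) = C1 + C2*erf(sqrt(2)*b)


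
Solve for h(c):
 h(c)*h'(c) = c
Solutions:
 h(c) = -sqrt(C1 + c^2)
 h(c) = sqrt(C1 + c^2)


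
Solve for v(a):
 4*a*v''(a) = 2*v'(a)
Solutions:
 v(a) = C1 + C2*a^(3/2)


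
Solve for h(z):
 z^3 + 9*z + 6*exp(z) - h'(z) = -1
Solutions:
 h(z) = C1 + z^4/4 + 9*z^2/2 + z + 6*exp(z)


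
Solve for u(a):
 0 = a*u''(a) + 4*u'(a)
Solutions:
 u(a) = C1 + C2/a^3


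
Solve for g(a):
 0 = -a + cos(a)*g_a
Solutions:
 g(a) = C1 + Integral(a/cos(a), a)


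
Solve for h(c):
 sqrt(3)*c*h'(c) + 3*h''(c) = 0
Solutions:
 h(c) = C1 + C2*erf(sqrt(2)*3^(3/4)*c/6)


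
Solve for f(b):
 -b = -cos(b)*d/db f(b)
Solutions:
 f(b) = C1 + Integral(b/cos(b), b)


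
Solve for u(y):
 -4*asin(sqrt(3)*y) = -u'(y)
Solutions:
 u(y) = C1 + 4*y*asin(sqrt(3)*y) + 4*sqrt(3)*sqrt(1 - 3*y^2)/3


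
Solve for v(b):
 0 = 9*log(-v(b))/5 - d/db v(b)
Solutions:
 -li(-v(b)) = C1 + 9*b/5


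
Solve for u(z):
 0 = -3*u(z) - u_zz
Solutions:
 u(z) = C1*sin(sqrt(3)*z) + C2*cos(sqrt(3)*z)


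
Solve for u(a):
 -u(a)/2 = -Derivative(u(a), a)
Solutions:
 u(a) = C1*exp(a/2)


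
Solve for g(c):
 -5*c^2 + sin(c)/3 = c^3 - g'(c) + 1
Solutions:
 g(c) = C1 + c^4/4 + 5*c^3/3 + c + cos(c)/3


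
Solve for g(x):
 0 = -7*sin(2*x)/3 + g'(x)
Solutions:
 g(x) = C1 - 7*cos(2*x)/6


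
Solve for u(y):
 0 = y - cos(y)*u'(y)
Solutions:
 u(y) = C1 + Integral(y/cos(y), y)


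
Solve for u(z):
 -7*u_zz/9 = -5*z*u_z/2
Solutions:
 u(z) = C1 + C2*erfi(3*sqrt(35)*z/14)


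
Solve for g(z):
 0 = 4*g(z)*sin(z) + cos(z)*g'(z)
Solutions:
 g(z) = C1*cos(z)^4


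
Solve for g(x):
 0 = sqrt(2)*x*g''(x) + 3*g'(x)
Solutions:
 g(x) = C1 + C2*x^(1 - 3*sqrt(2)/2)


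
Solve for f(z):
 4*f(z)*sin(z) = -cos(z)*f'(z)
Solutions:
 f(z) = C1*cos(z)^4


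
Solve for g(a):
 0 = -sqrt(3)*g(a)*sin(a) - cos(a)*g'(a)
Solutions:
 g(a) = C1*cos(a)^(sqrt(3))


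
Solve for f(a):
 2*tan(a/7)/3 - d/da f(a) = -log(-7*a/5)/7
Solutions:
 f(a) = C1 + a*log(-a)/7 - a*log(5)/7 - a/7 + a*log(7)/7 - 14*log(cos(a/7))/3


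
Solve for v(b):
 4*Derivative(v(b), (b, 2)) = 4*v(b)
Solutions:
 v(b) = C1*exp(-b) + C2*exp(b)


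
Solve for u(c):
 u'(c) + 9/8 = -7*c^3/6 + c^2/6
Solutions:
 u(c) = C1 - 7*c^4/24 + c^3/18 - 9*c/8


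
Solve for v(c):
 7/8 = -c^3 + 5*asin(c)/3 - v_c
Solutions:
 v(c) = C1 - c^4/4 + 5*c*asin(c)/3 - 7*c/8 + 5*sqrt(1 - c^2)/3


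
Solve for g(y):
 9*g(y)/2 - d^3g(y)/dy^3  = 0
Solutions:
 g(y) = C3*exp(6^(2/3)*y/2) + (C1*sin(3*2^(2/3)*3^(1/6)*y/4) + C2*cos(3*2^(2/3)*3^(1/6)*y/4))*exp(-6^(2/3)*y/4)


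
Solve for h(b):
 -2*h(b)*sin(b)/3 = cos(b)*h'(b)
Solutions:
 h(b) = C1*cos(b)^(2/3)


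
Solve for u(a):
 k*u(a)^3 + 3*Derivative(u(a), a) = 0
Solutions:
 u(a) = -sqrt(6)*sqrt(-1/(C1 - a*k))/2
 u(a) = sqrt(6)*sqrt(-1/(C1 - a*k))/2


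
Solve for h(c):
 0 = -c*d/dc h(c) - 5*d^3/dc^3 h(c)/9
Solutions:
 h(c) = C1 + Integral(C2*airyai(-15^(2/3)*c/5) + C3*airybi(-15^(2/3)*c/5), c)


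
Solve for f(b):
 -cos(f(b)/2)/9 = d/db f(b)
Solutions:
 b/9 - log(sin(f(b)/2) - 1) + log(sin(f(b)/2) + 1) = C1


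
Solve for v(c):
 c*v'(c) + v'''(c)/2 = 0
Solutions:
 v(c) = C1 + Integral(C2*airyai(-2^(1/3)*c) + C3*airybi(-2^(1/3)*c), c)


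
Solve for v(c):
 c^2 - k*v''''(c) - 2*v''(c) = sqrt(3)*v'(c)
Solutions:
 v(c) = C1 + C2*exp(2^(1/3)*c*(2^(1/3)*sqrt(3)*(sqrt((81 + 32/k)/k^2) + 9/k)^(1/3)/12 - 2^(1/3)*I*(sqrt((81 + 32/k)/k^2) + 9/k)^(1/3)/4 + 4/(k*(-sqrt(3) + 3*I)*(sqrt((81 + 32/k)/k^2) + 9/k)^(1/3)))) + C3*exp(2^(1/3)*c*(2^(1/3)*sqrt(3)*(sqrt((81 + 32/k)/k^2) + 9/k)^(1/3)/12 + 2^(1/3)*I*(sqrt((81 + 32/k)/k^2) + 9/k)^(1/3)/4 - 4/(k*(sqrt(3) + 3*I)*(sqrt((81 + 32/k)/k^2) + 9/k)^(1/3)))) + C4*exp(2^(1/3)*sqrt(3)*c*(-2^(1/3)*(sqrt((81 + 32/k)/k^2) + 9/k)^(1/3) + 4/(k*(sqrt((81 + 32/k)/k^2) + 9/k)^(1/3)))/6) + sqrt(3)*c^3/9 - 2*c^2/3 + 8*sqrt(3)*c/9


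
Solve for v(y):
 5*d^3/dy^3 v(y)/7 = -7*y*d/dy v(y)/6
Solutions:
 v(y) = C1 + Integral(C2*airyai(-210^(2/3)*y/30) + C3*airybi(-210^(2/3)*y/30), y)


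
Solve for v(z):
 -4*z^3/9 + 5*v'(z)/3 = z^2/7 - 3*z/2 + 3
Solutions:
 v(z) = C1 + z^4/15 + z^3/35 - 9*z^2/20 + 9*z/5


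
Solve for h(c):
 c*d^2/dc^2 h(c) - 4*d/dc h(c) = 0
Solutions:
 h(c) = C1 + C2*c^5


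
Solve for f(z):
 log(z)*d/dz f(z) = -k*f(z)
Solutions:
 f(z) = C1*exp(-k*li(z))


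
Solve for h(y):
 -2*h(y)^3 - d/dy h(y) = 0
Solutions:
 h(y) = -sqrt(2)*sqrt(-1/(C1 - 2*y))/2
 h(y) = sqrt(2)*sqrt(-1/(C1 - 2*y))/2


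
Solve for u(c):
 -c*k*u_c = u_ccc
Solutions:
 u(c) = C1 + Integral(C2*airyai(c*(-k)^(1/3)) + C3*airybi(c*(-k)^(1/3)), c)


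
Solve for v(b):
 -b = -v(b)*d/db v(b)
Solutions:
 v(b) = -sqrt(C1 + b^2)
 v(b) = sqrt(C1 + b^2)


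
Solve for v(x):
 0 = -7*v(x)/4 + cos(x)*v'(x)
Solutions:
 v(x) = C1*(sin(x) + 1)^(7/8)/(sin(x) - 1)^(7/8)


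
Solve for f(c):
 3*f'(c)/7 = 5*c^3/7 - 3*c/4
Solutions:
 f(c) = C1 + 5*c^4/12 - 7*c^2/8


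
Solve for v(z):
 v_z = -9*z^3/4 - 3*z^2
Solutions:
 v(z) = C1 - 9*z^4/16 - z^3


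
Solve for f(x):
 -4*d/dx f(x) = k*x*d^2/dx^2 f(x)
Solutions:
 f(x) = C1 + x^(((re(k) - 4)*re(k) + im(k)^2)/(re(k)^2 + im(k)^2))*(C2*sin(4*log(x)*Abs(im(k))/(re(k)^2 + im(k)^2)) + C3*cos(4*log(x)*im(k)/(re(k)^2 + im(k)^2)))


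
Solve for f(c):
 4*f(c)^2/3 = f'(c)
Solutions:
 f(c) = -3/(C1 + 4*c)


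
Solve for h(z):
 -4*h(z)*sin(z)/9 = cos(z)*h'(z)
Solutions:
 h(z) = C1*cos(z)^(4/9)


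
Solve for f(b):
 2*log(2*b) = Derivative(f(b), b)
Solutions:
 f(b) = C1 + 2*b*log(b) - 2*b + b*log(4)


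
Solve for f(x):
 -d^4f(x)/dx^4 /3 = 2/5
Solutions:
 f(x) = C1 + C2*x + C3*x^2 + C4*x^3 - x^4/20


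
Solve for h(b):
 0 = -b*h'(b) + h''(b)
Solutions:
 h(b) = C1 + C2*erfi(sqrt(2)*b/2)


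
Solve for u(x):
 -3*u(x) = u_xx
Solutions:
 u(x) = C1*sin(sqrt(3)*x) + C2*cos(sqrt(3)*x)


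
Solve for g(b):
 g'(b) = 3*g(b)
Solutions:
 g(b) = C1*exp(3*b)


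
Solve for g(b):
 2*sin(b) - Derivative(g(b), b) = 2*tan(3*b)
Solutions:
 g(b) = C1 + 2*log(cos(3*b))/3 - 2*cos(b)


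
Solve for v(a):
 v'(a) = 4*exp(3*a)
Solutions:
 v(a) = C1 + 4*exp(3*a)/3


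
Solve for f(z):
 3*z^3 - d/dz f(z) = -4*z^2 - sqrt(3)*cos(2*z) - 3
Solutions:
 f(z) = C1 + 3*z^4/4 + 4*z^3/3 + 3*z + sqrt(3)*sin(2*z)/2


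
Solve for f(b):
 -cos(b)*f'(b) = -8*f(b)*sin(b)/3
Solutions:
 f(b) = C1/cos(b)^(8/3)


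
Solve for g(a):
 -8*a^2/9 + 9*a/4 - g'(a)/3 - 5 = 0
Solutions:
 g(a) = C1 - 8*a^3/9 + 27*a^2/8 - 15*a


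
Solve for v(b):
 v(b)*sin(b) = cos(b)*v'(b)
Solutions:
 v(b) = C1/cos(b)


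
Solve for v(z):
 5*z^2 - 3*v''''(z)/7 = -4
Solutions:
 v(z) = C1 + C2*z + C3*z^2 + C4*z^3 + 7*z^6/216 + 7*z^4/18


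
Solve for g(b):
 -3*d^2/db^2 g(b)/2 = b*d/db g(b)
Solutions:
 g(b) = C1 + C2*erf(sqrt(3)*b/3)


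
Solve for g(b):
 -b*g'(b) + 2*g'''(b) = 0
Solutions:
 g(b) = C1 + Integral(C2*airyai(2^(2/3)*b/2) + C3*airybi(2^(2/3)*b/2), b)


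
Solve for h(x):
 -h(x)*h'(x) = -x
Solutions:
 h(x) = -sqrt(C1 + x^2)
 h(x) = sqrt(C1 + x^2)


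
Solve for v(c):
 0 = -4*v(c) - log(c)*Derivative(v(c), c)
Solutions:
 v(c) = C1*exp(-4*li(c))


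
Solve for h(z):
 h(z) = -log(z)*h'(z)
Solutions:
 h(z) = C1*exp(-li(z))


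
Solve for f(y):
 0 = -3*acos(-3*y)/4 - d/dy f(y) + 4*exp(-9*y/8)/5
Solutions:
 f(y) = C1 - 3*y*acos(-3*y)/4 - sqrt(1 - 9*y^2)/4 - 32*exp(-9*y/8)/45


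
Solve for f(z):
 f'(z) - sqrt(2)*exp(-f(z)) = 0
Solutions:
 f(z) = log(C1 + sqrt(2)*z)


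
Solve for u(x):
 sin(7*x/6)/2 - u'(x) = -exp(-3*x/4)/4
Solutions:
 u(x) = C1 - 3*cos(7*x/6)/7 - exp(-3*x/4)/3


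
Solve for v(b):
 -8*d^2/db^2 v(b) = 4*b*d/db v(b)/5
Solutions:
 v(b) = C1 + C2*erf(sqrt(5)*b/10)


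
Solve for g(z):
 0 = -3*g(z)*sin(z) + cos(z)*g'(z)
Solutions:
 g(z) = C1/cos(z)^3


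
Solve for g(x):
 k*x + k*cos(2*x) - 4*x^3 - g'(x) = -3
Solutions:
 g(x) = C1 + k*x^2/2 + k*sin(2*x)/2 - x^4 + 3*x


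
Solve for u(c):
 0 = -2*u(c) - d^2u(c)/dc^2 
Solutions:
 u(c) = C1*sin(sqrt(2)*c) + C2*cos(sqrt(2)*c)


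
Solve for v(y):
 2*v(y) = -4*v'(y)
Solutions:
 v(y) = C1*exp(-y/2)


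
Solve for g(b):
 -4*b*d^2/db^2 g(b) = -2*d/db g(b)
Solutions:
 g(b) = C1 + C2*b^(3/2)


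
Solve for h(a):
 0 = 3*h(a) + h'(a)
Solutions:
 h(a) = C1*exp(-3*a)


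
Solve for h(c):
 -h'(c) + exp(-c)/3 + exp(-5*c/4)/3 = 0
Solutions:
 h(c) = C1 - exp(-c)/3 - 4*exp(-5*c/4)/15


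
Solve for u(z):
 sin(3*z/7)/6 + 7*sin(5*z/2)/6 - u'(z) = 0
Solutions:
 u(z) = C1 - 7*cos(3*z/7)/18 - 7*cos(5*z/2)/15


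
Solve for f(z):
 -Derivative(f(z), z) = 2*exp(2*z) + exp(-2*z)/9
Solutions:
 f(z) = C1 - exp(2*z) + exp(-2*z)/18


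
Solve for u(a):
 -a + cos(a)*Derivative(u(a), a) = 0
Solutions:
 u(a) = C1 + Integral(a/cos(a), a)


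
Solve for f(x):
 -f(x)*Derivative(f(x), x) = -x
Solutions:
 f(x) = -sqrt(C1 + x^2)
 f(x) = sqrt(C1 + x^2)


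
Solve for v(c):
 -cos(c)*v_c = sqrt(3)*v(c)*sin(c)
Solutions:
 v(c) = C1*cos(c)^(sqrt(3))


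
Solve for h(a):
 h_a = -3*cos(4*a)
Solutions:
 h(a) = C1 - 3*sin(4*a)/4


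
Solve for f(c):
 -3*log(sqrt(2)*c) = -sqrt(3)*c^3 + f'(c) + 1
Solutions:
 f(c) = C1 + sqrt(3)*c^4/4 - 3*c*log(c) - 3*c*log(2)/2 + 2*c


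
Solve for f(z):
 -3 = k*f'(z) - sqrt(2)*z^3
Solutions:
 f(z) = C1 + sqrt(2)*z^4/(4*k) - 3*z/k


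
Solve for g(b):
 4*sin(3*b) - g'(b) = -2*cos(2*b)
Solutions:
 g(b) = C1 + sin(2*b) - 4*cos(3*b)/3


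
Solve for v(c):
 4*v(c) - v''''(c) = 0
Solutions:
 v(c) = C1*exp(-sqrt(2)*c) + C2*exp(sqrt(2)*c) + C3*sin(sqrt(2)*c) + C4*cos(sqrt(2)*c)


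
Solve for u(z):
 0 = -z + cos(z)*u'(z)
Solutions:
 u(z) = C1 + Integral(z/cos(z), z)


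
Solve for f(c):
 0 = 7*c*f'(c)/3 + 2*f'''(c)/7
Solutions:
 f(c) = C1 + Integral(C2*airyai(-42^(2/3)*c/6) + C3*airybi(-42^(2/3)*c/6), c)


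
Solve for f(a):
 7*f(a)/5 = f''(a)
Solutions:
 f(a) = C1*exp(-sqrt(35)*a/5) + C2*exp(sqrt(35)*a/5)


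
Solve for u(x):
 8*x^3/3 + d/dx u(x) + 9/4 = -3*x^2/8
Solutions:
 u(x) = C1 - 2*x^4/3 - x^3/8 - 9*x/4


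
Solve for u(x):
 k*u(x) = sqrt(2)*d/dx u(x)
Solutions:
 u(x) = C1*exp(sqrt(2)*k*x/2)


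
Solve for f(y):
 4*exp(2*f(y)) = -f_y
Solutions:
 f(y) = log(-sqrt(-1/(C1 - 4*y))) - log(2)/2
 f(y) = log(-1/(C1 - 4*y))/2 - log(2)/2


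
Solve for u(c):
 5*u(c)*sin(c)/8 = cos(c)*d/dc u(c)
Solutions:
 u(c) = C1/cos(c)^(5/8)


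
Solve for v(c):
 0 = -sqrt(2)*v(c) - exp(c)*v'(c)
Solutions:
 v(c) = C1*exp(sqrt(2)*exp(-c))


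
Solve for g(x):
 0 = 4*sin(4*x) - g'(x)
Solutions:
 g(x) = C1 - cos(4*x)


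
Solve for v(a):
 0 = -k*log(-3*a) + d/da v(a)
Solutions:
 v(a) = C1 + a*k*log(-a) + a*k*(-1 + log(3))


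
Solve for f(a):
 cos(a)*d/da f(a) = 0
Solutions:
 f(a) = C1


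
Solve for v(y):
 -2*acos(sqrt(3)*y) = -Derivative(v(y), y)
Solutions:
 v(y) = C1 + 2*y*acos(sqrt(3)*y) - 2*sqrt(3)*sqrt(1 - 3*y^2)/3


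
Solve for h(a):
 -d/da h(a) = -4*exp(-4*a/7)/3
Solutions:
 h(a) = C1 - 7*exp(-4*a/7)/3


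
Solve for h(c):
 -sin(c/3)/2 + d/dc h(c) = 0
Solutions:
 h(c) = C1 - 3*cos(c/3)/2


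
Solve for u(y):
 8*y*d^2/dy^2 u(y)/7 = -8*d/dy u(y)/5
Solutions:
 u(y) = C1 + C2/y^(2/5)


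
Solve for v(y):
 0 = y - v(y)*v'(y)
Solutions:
 v(y) = -sqrt(C1 + y^2)
 v(y) = sqrt(C1 + y^2)


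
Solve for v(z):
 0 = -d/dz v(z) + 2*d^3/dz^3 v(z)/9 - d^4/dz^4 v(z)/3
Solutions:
 v(z) = C1 + C2*exp(z*(8*2^(1/3)/(27*sqrt(6465) + 2171)^(1/3) + 8 + 2^(2/3)*(27*sqrt(6465) + 2171)^(1/3))/36)*sin(2^(1/3)*sqrt(3)*z*(-2^(1/3)*(27*sqrt(6465) + 2171)^(1/3) + 8/(27*sqrt(6465) + 2171)^(1/3))/36) + C3*exp(z*(8*2^(1/3)/(27*sqrt(6465) + 2171)^(1/3) + 8 + 2^(2/3)*(27*sqrt(6465) + 2171)^(1/3))/36)*cos(2^(1/3)*sqrt(3)*z*(-2^(1/3)*(27*sqrt(6465) + 2171)^(1/3) + 8/(27*sqrt(6465) + 2171)^(1/3))/36) + C4*exp(z*(-2^(2/3)*(27*sqrt(6465) + 2171)^(1/3) - 8*2^(1/3)/(27*sqrt(6465) + 2171)^(1/3) + 4)/18)


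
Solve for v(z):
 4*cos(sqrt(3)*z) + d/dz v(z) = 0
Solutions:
 v(z) = C1 - 4*sqrt(3)*sin(sqrt(3)*z)/3


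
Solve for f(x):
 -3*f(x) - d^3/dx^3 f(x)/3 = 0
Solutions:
 f(x) = C3*exp(-3^(2/3)*x) + (C1*sin(3*3^(1/6)*x/2) + C2*cos(3*3^(1/6)*x/2))*exp(3^(2/3)*x/2)


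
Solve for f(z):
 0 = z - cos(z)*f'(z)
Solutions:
 f(z) = C1 + Integral(z/cos(z), z)


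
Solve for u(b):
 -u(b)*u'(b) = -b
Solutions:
 u(b) = -sqrt(C1 + b^2)
 u(b) = sqrt(C1 + b^2)


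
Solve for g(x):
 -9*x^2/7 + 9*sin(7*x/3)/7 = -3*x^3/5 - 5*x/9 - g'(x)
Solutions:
 g(x) = C1 - 3*x^4/20 + 3*x^3/7 - 5*x^2/18 + 27*cos(7*x/3)/49


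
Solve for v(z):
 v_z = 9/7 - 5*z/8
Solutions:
 v(z) = C1 - 5*z^2/16 + 9*z/7


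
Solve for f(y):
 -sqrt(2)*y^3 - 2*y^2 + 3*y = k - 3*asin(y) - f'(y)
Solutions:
 f(y) = C1 + k*y + sqrt(2)*y^4/4 + 2*y^3/3 - 3*y^2/2 - 3*y*asin(y) - 3*sqrt(1 - y^2)


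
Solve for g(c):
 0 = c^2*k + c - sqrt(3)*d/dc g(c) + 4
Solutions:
 g(c) = C1 + sqrt(3)*c^3*k/9 + sqrt(3)*c^2/6 + 4*sqrt(3)*c/3


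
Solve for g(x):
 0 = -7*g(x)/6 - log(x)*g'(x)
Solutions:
 g(x) = C1*exp(-7*li(x)/6)


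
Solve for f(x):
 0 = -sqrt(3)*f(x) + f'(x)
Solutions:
 f(x) = C1*exp(sqrt(3)*x)


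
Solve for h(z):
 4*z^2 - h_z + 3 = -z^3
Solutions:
 h(z) = C1 + z^4/4 + 4*z^3/3 + 3*z


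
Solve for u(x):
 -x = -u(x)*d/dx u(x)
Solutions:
 u(x) = -sqrt(C1 + x^2)
 u(x) = sqrt(C1 + x^2)


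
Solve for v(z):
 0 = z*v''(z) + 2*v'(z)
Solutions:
 v(z) = C1 + C2/z


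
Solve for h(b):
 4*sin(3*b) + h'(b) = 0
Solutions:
 h(b) = C1 + 4*cos(3*b)/3


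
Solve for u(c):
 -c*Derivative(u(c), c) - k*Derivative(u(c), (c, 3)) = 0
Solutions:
 u(c) = C1 + Integral(C2*airyai(c*(-1/k)^(1/3)) + C3*airybi(c*(-1/k)^(1/3)), c)


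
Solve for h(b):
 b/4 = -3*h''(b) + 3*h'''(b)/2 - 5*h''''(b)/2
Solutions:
 h(b) = C1 + C2*b - b^3/72 - b^2/48 + (C3*sin(sqrt(111)*b/10) + C4*cos(sqrt(111)*b/10))*exp(3*b/10)


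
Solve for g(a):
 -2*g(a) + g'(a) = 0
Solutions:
 g(a) = C1*exp(2*a)


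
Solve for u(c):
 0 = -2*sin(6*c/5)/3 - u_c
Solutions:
 u(c) = C1 + 5*cos(6*c/5)/9


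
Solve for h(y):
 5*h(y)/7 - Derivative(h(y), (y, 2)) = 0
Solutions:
 h(y) = C1*exp(-sqrt(35)*y/7) + C2*exp(sqrt(35)*y/7)


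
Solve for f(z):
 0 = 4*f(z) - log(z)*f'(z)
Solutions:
 f(z) = C1*exp(4*li(z))


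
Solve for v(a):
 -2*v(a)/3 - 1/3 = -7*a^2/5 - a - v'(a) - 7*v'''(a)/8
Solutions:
 v(a) = C1*exp(21^(1/3)*a*(-(21 + sqrt(609))^(1/3) + 2*21^(1/3)/(21 + sqrt(609))^(1/3))/21)*sin(3^(1/6)*7^(1/3)*a*(6*7^(1/3)/(21 + sqrt(609))^(1/3) + 3^(2/3)*(21 + sqrt(609))^(1/3))/21) + C2*exp(21^(1/3)*a*(-(21 + sqrt(609))^(1/3) + 2*21^(1/3)/(21 + sqrt(609))^(1/3))/21)*cos(3^(1/6)*7^(1/3)*a*(6*7^(1/3)/(21 + sqrt(609))^(1/3) + 3^(2/3)*(21 + sqrt(609))^(1/3))/21) + C3*exp(-2*21^(1/3)*a*(-(21 + sqrt(609))^(1/3) + 2*21^(1/3)/(21 + sqrt(609))^(1/3))/21) + 21*a^2/10 + 39*a/5 + 56/5


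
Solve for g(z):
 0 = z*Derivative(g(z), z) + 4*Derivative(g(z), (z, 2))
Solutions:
 g(z) = C1 + C2*erf(sqrt(2)*z/4)


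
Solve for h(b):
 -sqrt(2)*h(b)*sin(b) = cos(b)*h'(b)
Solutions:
 h(b) = C1*cos(b)^(sqrt(2))


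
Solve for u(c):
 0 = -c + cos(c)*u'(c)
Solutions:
 u(c) = C1 + Integral(c/cos(c), c)


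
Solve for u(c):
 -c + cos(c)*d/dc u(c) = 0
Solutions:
 u(c) = C1 + Integral(c/cos(c), c)


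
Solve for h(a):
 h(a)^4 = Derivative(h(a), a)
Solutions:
 h(a) = (-1/(C1 + 3*a))^(1/3)
 h(a) = (-1/(C1 + a))^(1/3)*(-3^(2/3) - 3*3^(1/6)*I)/6
 h(a) = (-1/(C1 + a))^(1/3)*(-3^(2/3) + 3*3^(1/6)*I)/6


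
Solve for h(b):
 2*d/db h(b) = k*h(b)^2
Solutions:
 h(b) = -2/(C1 + b*k)


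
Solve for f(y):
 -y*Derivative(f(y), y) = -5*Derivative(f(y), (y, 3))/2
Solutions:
 f(y) = C1 + Integral(C2*airyai(2^(1/3)*5^(2/3)*y/5) + C3*airybi(2^(1/3)*5^(2/3)*y/5), y)


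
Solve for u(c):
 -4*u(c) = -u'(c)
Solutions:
 u(c) = C1*exp(4*c)


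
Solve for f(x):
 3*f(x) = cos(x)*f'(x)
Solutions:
 f(x) = C1*(sin(x) + 1)^(3/2)/(sin(x) - 1)^(3/2)


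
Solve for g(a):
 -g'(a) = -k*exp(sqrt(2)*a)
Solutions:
 g(a) = C1 + sqrt(2)*k*exp(sqrt(2)*a)/2


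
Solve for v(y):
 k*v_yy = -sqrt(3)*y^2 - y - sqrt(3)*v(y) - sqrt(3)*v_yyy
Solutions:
 v(y) = C1*exp(-y*(2*18^(1/3)*k^2/(2*sqrt(3)*k^3 + sqrt(-12*k^6 + (2*sqrt(3)*k^3 + 243)^2) + 243)^(1/3) + 2*sqrt(3)*k + 12^(1/3)*(2*sqrt(3)*k^3 + sqrt(-12*k^6 + (2*sqrt(3)*k^3 + 243)^2) + 243)^(1/3))/18) + C2*exp(y*(-48*k^2/((-12^(1/3) + 2^(2/3)*3^(5/6)*I)*(2*sqrt(3)*k^3 + sqrt(-12*k^6 + (2*sqrt(3)*k^3 + 243)^2) + 243)^(1/3)) - 4*sqrt(3)*k + 12^(1/3)*(2*sqrt(3)*k^3 + sqrt(-12*k^6 + (2*sqrt(3)*k^3 + 243)^2) + 243)^(1/3) - 2^(2/3)*3^(5/6)*I*(2*sqrt(3)*k^3 + sqrt(-12*k^6 + (2*sqrt(3)*k^3 + 243)^2) + 243)^(1/3))/36) + C3*exp(y*(48*k^2/((12^(1/3) + 2^(2/3)*3^(5/6)*I)*(2*sqrt(3)*k^3 + sqrt(-12*k^6 + (2*sqrt(3)*k^3 + 243)^2) + 243)^(1/3)) - 4*sqrt(3)*k + 12^(1/3)*(2*sqrt(3)*k^3 + sqrt(-12*k^6 + (2*sqrt(3)*k^3 + 243)^2) + 243)^(1/3) + 2^(2/3)*3^(5/6)*I*(2*sqrt(3)*k^3 + sqrt(-12*k^6 + (2*sqrt(3)*k^3 + 243)^2) + 243)^(1/3))/36) + 2*sqrt(3)*k/3 - y^2 - sqrt(3)*y/3


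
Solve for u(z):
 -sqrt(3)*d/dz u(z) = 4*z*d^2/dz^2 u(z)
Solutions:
 u(z) = C1 + C2*z^(1 - sqrt(3)/4)


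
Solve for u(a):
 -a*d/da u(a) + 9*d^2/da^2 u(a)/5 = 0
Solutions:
 u(a) = C1 + C2*erfi(sqrt(10)*a/6)


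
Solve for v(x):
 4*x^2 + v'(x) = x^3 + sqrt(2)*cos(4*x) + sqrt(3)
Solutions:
 v(x) = C1 + x^4/4 - 4*x^3/3 + sqrt(3)*x + sqrt(2)*sin(4*x)/4


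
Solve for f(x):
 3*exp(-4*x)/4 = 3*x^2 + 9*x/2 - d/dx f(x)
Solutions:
 f(x) = C1 + x^3 + 9*x^2/4 + 3*exp(-4*x)/16


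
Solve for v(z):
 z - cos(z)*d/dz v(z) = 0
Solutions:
 v(z) = C1 + Integral(z/cos(z), z)


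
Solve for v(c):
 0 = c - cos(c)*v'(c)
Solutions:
 v(c) = C1 + Integral(c/cos(c), c)


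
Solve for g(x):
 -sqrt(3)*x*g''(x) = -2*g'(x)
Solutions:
 g(x) = C1 + C2*x^(1 + 2*sqrt(3)/3)


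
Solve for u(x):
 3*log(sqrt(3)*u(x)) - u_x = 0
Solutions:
 -2*Integral(1/(2*log(_y) + log(3)), (_y, u(x)))/3 = C1 - x


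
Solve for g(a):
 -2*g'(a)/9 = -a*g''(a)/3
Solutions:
 g(a) = C1 + C2*a^(5/3)


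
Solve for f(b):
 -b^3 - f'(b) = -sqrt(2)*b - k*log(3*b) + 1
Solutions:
 f(b) = C1 - b^4/4 + sqrt(2)*b^2/2 + b*k*log(b) - b*k + b*k*log(3) - b


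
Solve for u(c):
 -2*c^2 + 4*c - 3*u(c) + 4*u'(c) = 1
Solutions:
 u(c) = C1*exp(3*c/4) - 2*c^2/3 - 4*c/9 - 25/27


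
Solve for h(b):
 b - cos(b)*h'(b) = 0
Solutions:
 h(b) = C1 + Integral(b/cos(b), b)


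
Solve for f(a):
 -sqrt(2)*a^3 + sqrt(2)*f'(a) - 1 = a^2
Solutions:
 f(a) = C1 + a^4/4 + sqrt(2)*a^3/6 + sqrt(2)*a/2


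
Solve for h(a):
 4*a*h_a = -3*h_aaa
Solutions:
 h(a) = C1 + Integral(C2*airyai(-6^(2/3)*a/3) + C3*airybi(-6^(2/3)*a/3), a)


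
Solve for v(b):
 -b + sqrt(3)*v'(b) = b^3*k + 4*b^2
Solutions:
 v(b) = C1 + sqrt(3)*b^4*k/12 + 4*sqrt(3)*b^3/9 + sqrt(3)*b^2/6


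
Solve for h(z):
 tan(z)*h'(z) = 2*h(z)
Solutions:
 h(z) = C1*sin(z)^2
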